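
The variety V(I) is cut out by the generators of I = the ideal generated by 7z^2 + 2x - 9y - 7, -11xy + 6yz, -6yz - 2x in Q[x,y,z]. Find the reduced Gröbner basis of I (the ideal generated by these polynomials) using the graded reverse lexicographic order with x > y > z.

G = {x^2 - 6/11xz, xy + 2/11x, y^2 + 7/27xz + 4/99x + 7/9y, yz + 1/3x, z^2 + 2/7x - 9/7y - 1}

The reduced Gröbner basis is the canonical form of the ideal for this ordering.

f_1 = 7z^2 + 2x - 9y - 7, LT = z^2.
f_2 = -11xy + 6yz, LT = xy.
f_3 = -6yz - 2x, LT = yz.

S(f_1,f_3): lcm = yz^2. S = 2/7xy - 9/7y^2 - 1/3xz - y.
  reduce S modulo (f_1, f_2, f_3):
  remainder -9/7y^2 - 1/3xz - 4/77x - y ≠ 0; add g_4 = -9/7y^2 - 1/3xz - 4/77x - y to the basis.

S(f_2,f_3): lcm = xyz. S = -6/11yz^2 - 1/3x^2.
  reduce S modulo (f_1, f_2, f_3, g_4):
  remainder -1/3x^2 + 2/11xz ≠ 0; add g_5 = -1/3x^2 + 2/11xz to the basis.

The other S-polynomials (S(f_1,f_2), S(f_1,g_4), S(f_2,g_4), S(f_3,g_4), S(f_1,g_5), S(f_2,g_5), S(f_3,g_5), S(g_4,g_5)) all reduce to 0 modulo the current basis, so we have a Gröbner basis.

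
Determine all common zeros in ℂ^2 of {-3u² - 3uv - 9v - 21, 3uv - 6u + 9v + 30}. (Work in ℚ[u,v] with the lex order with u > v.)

Compute a lex Gröbner basis by Buchberger's algorithm.
f_1 = -3u² - 3uv - 9v - 21, LT = u².
f_2 = 3uv - 6u + 9v + 30, LT = uv.

S(f_1,f_2): lcm = u²v. S = 2u² + uv² - 3uv - 10u + 3v² + 7v.
  leading term u²: subtract (-⅔)·f_1 from 2u² + uv² - 3uv - 10u + 3v² + 7v → uv² - 5uv - 10u + 3v² + v - 14
  leading term uv²: subtract (⅓v)·f_2 from uv² - 5uv - 10u + 3v² + v - 14 → -3uv - 10u - 9v - 14
  leading term uv: subtract (-1)·f_2 from -3uv - 10u - 9v - 14 → -16u + 16
  leading term u: no divisor's leading term divides it; move -16u to the remainder.
  leading term 1: no divisor's leading term divides it; move 16 to the remainder.
  remainder -16u + 16 ≠ 0; add h_3 = -16u + 16 to the basis.

S(f_2,h_3): lcm = uv. S = -2u + 4v + 10.
  leading term u: subtract (⅛)·h_3 from -2u + 4v + 10 → 4v + 8
  leading term v: no divisor's leading term divides it; move 4v to the remainder.
  leading term 1: no divisor's leading term divides it; move 8 to the remainder.
  remainder 4v + 8 ≠ 0; add h_4 = 4v + 8 to the basis.

The other S-polynomials (S(f_1,h_3), S(f_1,h_4), S(f_2,h_4), S(h_3,h_4)) all reduce to 0 modulo the current basis, so we have a Gröbner basis.
Inter-reduce: drop elements whose leading term is divisible by another's, tail-reduce, and make monic.
Reduced Gröbner basis: {u - 1, v + 2}.

Since the basis is lex-ordered, v + 2 is univariate in v. Its roots are {-2}. Back-substituting each root into the other basis elements fixes the other coordinates.
  v = -2: the earlier basis element becomes u - 1 = 0, giving u = 1 — point (1, -2).
Each listed point satisfies every original equation (direct substitution).

{(1, -2)}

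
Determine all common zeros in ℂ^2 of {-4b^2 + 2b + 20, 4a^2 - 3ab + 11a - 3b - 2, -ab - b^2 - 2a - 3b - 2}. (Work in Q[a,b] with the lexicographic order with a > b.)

Compute a lex Gröbner basis by Buchberger's algorithm.
f_1 = -4b^2 + 2b + 20, LT = b^2.
f_2 = 4a^2 - 3ab + 11a - 3b - 2, LT = a^2.
f_3 = -ab - 2a - b^2 - 3b - 2, LT = ab.

S(f_2,f_3): lcm = a^2b. S = -2a^2 - 7/4ab^2 - 1/4ab - 2a - 3/4b^2 - 1/2b.
  leading term a^2: subtract (-1/2)·f_2 from -2a^2 - 7/4ab^2 - 1/4ab - 2a - 3/4b^2 - 1/2b → -7/4ab^2 - 7/4ab + 7/2a - 3/4b^2 - 2b - 1
  leading term ab^2: subtract (7/16a)·f_1 from -7/4ab^2 - 7/4ab + 7/2a - 3/4b^2 - 2b - 1 → -21/8ab - 21/4a - 3/4b^2 - 2b - 1
  leading term ab: subtract (21/8)·f_3 from -21/8ab - 21/4a - 3/4b^2 - 2b - 1 → 15/8b^2 + 47/8b + 17/4
  leading term b^2: subtract (-15/32)·f_1 from 15/8b^2 + 47/8b + 17/4 → 109/16b + 109/8
  leading term b: no divisor's leading term divides it; move 109/16b to the remainder.
  leading term 1: no divisor's leading term divides it; move 109/8 to the remainder.
  remainder 109/16b + 109/8 ≠ 0; add h_4 = 109/16b + 109/8 to the basis.

The other S-polynomials (S(f_1,f_2), S(f_1,f_3), S(f_1,h_4), S(f_2,h_4), S(f_3,h_4)) all reduce to 0 modulo the current basis, so we have a Gröbner basis.
Inter-reduce: drop elements whose leading term is divisible by another's, tail-reduce, and make monic.
Reduced Gröbner basis: {a^2 + 17/4a + 1, b + 2}.

Elimination: the polynomial b + 2 lies in the elimination ideal for b, so b ∈ {-2}. For each such b, the remaining basis elements (now univariate) give the rest of the solution.
  b = -2: the earlier basis element becomes a^2 + 17/4a + 1 = 0, giving a = -4, -1/4 — points (-4, -2), (-1/4, -2).
Each listed point satisfies every original equation (direct substitution).

{(-4, -2), (-1/4, -2)}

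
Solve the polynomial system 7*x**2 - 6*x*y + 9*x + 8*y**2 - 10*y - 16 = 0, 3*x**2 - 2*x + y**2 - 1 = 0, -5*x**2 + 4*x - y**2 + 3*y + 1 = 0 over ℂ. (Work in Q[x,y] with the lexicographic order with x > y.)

{(1, 0)}

Compute a lex Gröbner basis by Buchberger's algorithm.
f_1 = 7*x**2 - 6*x*y + 9*x + 8*y**2 - 10*y - 16, LT = x**2.
f_2 = 3*x**2 - 2*x + y**2 - 1, LT = x**2.
f_3 = -5*x**2 + 4*x - y**2 + 3*y + 1, LT = x**2.

S(f_1,f_2): lcm = x**2. S = -6/7*x*y + 41/21*x + 17/21*y**2 - 10/7*y - 41/21.
  leading term x*y: no divisor's leading term divides it; move -6/7*x*y to the remainder.
  leading term x: no divisor's leading term divides it; move 41/21*x to the remainder.
  leading term y**2: no divisor's leading term divides it; move 17/21*y**2 to the remainder.
  leading term y: no divisor's leading term divides it; move -10/7*y to the remainder.
  leading term 1: no divisor's leading term divides it; move -41/21 to the remainder.
  remainder -6/7*x*y + 41/21*x + 17/21*y**2 - 10/7*y - 41/21 ≠ 0; add h_4 = -6/7*x*y + 41/21*x + 17/21*y**2 - 10/7*y - 41/21 to the basis.

S(f_1,f_3): lcm = x**2. S = -6/7*x*y + 73/35*x + 33/35*y**2 - 29/35*y - 73/35.
  leading term x*y: subtract (1)·h_4 from -6/7*x*y + 73/35*x + 33/35*y**2 - 29/35*y - 73/35 → 2/15*x + 2/15*y**2 + 3/5*y - 2/15
  leading term x: no divisor's leading term divides it; move 2/15*x to the remainder.
  leading term y**2: no divisor's leading term divides it; move 2/15*y**2 to the remainder.
  leading term y: no divisor's leading term divides it; move 3/5*y to the remainder.
  leading term 1: no divisor's leading term divides it; move -2/15 to the remainder.
  remainder 2/15*x + 2/15*y**2 + 3/5*y - 2/15 ≠ 0; add h_5 = 2/15*x + 2/15*y**2 + 3/5*y - 2/15 to the basis.

S(f_1,h_4): lcm = x**2*y. S = 41/18*x**2 + 11/126*x*y**2 - 8/21*x*y - 41/18*x + 8/7*y**3 - 10/7*y**2 - 16/7*y.
  leading term x**2: subtract (41/126)·f_1 from 41/18*x**2 + 11/126*x*y**2 - 8/21*x*y - 41/18*x + 8/7*y**3 - 10/7*y**2 - 16/7*y → 11/126*x*y**2 + 11/7*x*y - 328/63*x + 8/7*y**3 - 254/63*y**2 + 61/63*y + 328/63
  leading term x*y**2: subtract (-11/108*y)·h_4 from 11/126*x*y**2 + 11/7*x*y - 328/63*x + 8/7*y**3 - 254/63*y**2 + 61/63*y + 328/63 → 4015/2268*x*y - 328/63*x + 397/324*y**3 - 1579/378*y**2 + 1745/2268*y + 328/63
  leading term x*y: subtract (-4015/1944)·h_4 from 4015/2268*x*y - 328/63*x + 397/324*y**3 - 1579/378*y**2 + 1745/2268*y + 328/63 → -6847/5832*x + 397/324*y**3 - 14611/5832*y**2 - 530/243*y + 6847/5832
  leading term x: subtract (-34235/3888)·h_5 from -6847/5832*x + 397/324*y**3 - 14611/5832*y**2 - 530/243*y + 6847/5832 → 397/324*y**3 - 647/486*y**2 + 12061/3888*y
  leading term y**3: no divisor's leading term divides it; move 397/324*y**3 to the remainder.
  leading term y**2: no divisor's leading term divides it; move -647/486*y**2 to the remainder.
  leading term y: no divisor's leading term divides it; move 12061/3888*y to the remainder.
  remainder 397/324*y**3 - 647/486*y**2 + 12061/3888*y ≠ 0; add h_6 = 397/324*y**3 - 647/486*y**2 + 12061/3888*y to the basis.

S(f_3,h_4): lcm = x**2*y. S = 41/18*x**2 + 17/18*x*y**2 - 37/15*x*y - 41/18*x + 1/5*y**3 - 3/5*y**2 - 1/5*y.
  leading term x**2: subtract (41/126)·f_1 from 41/18*x**2 + 17/18*x*y**2 - 37/15*x*y - 41/18*x + 1/5*y**3 - 3/5*y**2 - 1/5*y → 17/18*x*y**2 - 18/35*x*y - 328/63*x + 1/5*y**3 - 1009/315*y**2 + 962/315*y + 328/63
  leading term x*y**2: subtract (-119/108*y)·h_4 from 17/18*x*y**2 - 18/35*x*y - 328/63*x + 1/5*y**3 - 1009/315*y**2 + 962/315*y + 328/63 → 18563/11340*x*y - 328/63*x + 1769/1620*y**3 - 9029/1890*y**2 + 10237/11340*y + 328/63
  leading term x*y: subtract (-18563/9720)·h_4 from 18563/11340*x*y - 328/63*x + 1769/1620*y**3 - 9029/1890*y**2 + 10237/11340*y + 328/63 → -43091/29160*x + 1769/1620*y**3 - 94223/29160*y**2 - 2218/1215*y + 43091/29160
  leading term x: subtract (-43091/3888)·h_5 from -43091/29160*x + 1769/1620*y**3 - 94223/29160*y**2 - 2218/1215*y + 43091/29160 → 1769/1620*y**3 - 4261/2430*y**2 + 18757/3888*y
  leading term y**3: subtract (1769/1985)·h_6 from 1769/1620*y**3 - 4261/2430*y**2 + 18757/3888*y → -3377/5955*y**2 + 12266/5955*y
  leading term y**2: no divisor's leading term divides it; move -3377/5955*y**2 to the remainder.
  leading term y: no divisor's leading term divides it; move 12266/5955*y to the remainder.
  remainder -3377/5955*y**2 + 12266/5955*y ≠ 0; add h_7 = -3377/5955*y**2 + 12266/5955*y to the basis.

S(f_1,h_5): lcm = x**2. S = -x*y**2 - 75/14*x*y + 16/7*x + 8/7*y**2 - 10/7*y - 16/7.
  leading term x*y**2: subtract (7/6*y)·h_4 from -x*y**2 - 75/14*x*y + 16/7*x + 8/7*y**2 - 10/7*y - 16/7 → -481/63*x*y + 16/7*x - 17/18*y**3 + 59/21*y**2 + 107/126*y - 16/7
  leading term x*y: subtract (481/54)·h_4 from -481/63*x*y + 16/7*x - 17/18*y**3 + 59/21*y**2 + 107/126*y - 16/7 → -2447/162*x - 17/18*y**3 - 713/162*y**2 + 733/54*y + 2447/162
  leading term x: subtract (-12235/108)·h_5 from -2447/162*x - 17/18*y**3 - 713/162*y**2 + 733/54*y + 2447/162 → -17/18*y**3 + 289/27*y**2 + 8807/108*y
  leading term y**3: subtract (-306/397)·h_6 from -17/18*y**3 + 289/27*y**2 + 8807/108*y → 3842/397*y**2 + 266585/3176*y
  leading term y**2: subtract (-57630/3377)·h_7 from 3842/397*y**2 + 266585/3176*y → 3217293/27016*y
  leading term y: no divisor's leading term divides it; move 3217293/27016*y to the remainder.
  remainder 3217293/27016*y ≠ 0; add h_8 = 3217293/27016*y to the basis.

The other S-polynomials (S(f_2,f_3), S(f_2,h_4), S(f_2,h_5), S(f_3,h_5), S(h_4,h_5), S(f_1,h_6), S(f_2,h_6), S(f_3,h_6), S(h_4,h_6), S(h_5,h_6), S(f_1,h_7), S(f_2,h_7), S(f_3,h_7), S(h_4,h_7), S(h_5,h_7), S(h_6,h_7), S(f_1,h_8), S(f_2,h_8), S(f_3,h_8), S(h_4,h_8), S(h_5,h_8), S(h_6,h_8), S(h_7,h_8)) all reduce to 0 modulo the current basis, so we have a Gröbner basis.
Inter-reduce: drop elements whose leading term is divisible by another's, tail-reduce, and make monic.
Reduced Gröbner basis: {x - 1, y}.

Elimination: the polynomial y lies in the elimination ideal for y, so y ∈ {0}. For each such y, the remaining basis elements (now univariate) give the rest of the solution.
  y = 0: the earlier basis element becomes x - 1 = 0, giving x = 1 — point (1, 0).
Check: every point annihilates each of the original generators.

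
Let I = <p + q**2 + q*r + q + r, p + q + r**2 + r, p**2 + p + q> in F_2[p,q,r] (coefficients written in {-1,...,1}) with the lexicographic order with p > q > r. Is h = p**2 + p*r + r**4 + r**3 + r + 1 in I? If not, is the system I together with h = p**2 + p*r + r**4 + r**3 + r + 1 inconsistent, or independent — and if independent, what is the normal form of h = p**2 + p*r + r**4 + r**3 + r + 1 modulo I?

Adjoining p**2 + p*r + r**4 + r**3 + r + 1 makes the ideal the whole ring: the system is inconsistent.

First compute the reduced Gröbner basis of I by Buchberger's algorithm.
f_1 = p + q**2 + q*r + q + r, LT = p.
f_2 = p + q + r**2 + r, LT = p.
f_3 = p**2 + p + q, LT = p**2.

S(f_1,f_2): lcm = p. S = q**2 + q*r + r**2.
  leading term q**2: no divisor's leading term divides it; move q**2 to the remainder.
  leading term q*r: no divisor's leading term divides it; move q*r to the remainder.
  leading term r**2: no divisor's leading term divides it; move r**2 to the remainder.
  remainder q**2 + q*r + r**2 ≠ 0; add k_4 = q**2 + q*r + r**2 to the basis.

S(f_1,f_3): lcm = p**2. S = p*q**2 + p*q*r + p*q + p*r + p + q.
  leading term p*q**2: subtract (q**2)·f_1 from p*q**2 + p*q*r + p*q + p*r + p + q → p*q*r + p*q + p*r + p + q**4 + q**3*r + q**3 + q**2*r + q
  leading term p*q*r: subtract (q*r)·f_1 from p*q*r + p*q + p*r + p + q**4 + q**3*r + q**3 + q**2*r + q → p*q + p*r + p + q**4 + q**3 + q**2*r**2 + q*r**2 + q
  leading term p*q: subtract (q)·f_1 from p*q + p*r + p + q**4 + q**3 + q**2*r**2 + q*r**2 + q → p*r + p + q**4 + q**2*r**2 + q**2*r + q**2 + q*r**2 + q*r + q
  leading term p*r: subtract (r)·f_1 from p*r + p + q**4 + q**2*r**2 + q**2*r + q**2 + q*r**2 + q*r + q → p + q**4 + q**2*r**2 + q**2 + q + r**2
  leading term p: subtract (1)·f_1 from p + q**4 + q**2*r**2 + q**2 + q + r**2 → q**4 + q**2*r**2 + q*r + r**2 + r
  leading term q**4: subtract (q**2)·k_4 from q**4 + q**2*r**2 + q*r + r**2 + r → q**3*r + q*r + r**2 + r
  leading term q**3*r: subtract (q*r)·k_4 from q**3*r + q*r + r**2 + r → q**2*r**2 + q*r**3 + q*r + r**2 + r
  leading term q**2*r**2: subtract (r**2)·k_4 from q**2*r**2 + q*r**3 + q*r + r**2 + r → q*r + r**4 + r**2 + r
  leading term q*r: no divisor's leading term divides it; move q*r to the remainder.
  leading term r**4: no divisor's leading term divides it; move r**4 to the remainder.
  leading term r**2: no divisor's leading term divides it; move r**2 to the remainder.
  leading term r: no divisor's leading term divides it; move r to the remainder.
  remainder q*r + r**4 + r**2 + r ≠ 0; add k_5 = q*r + r**4 + r**2 + r to the basis.

S(k_4,k_5): lcm = q**2*r. S = q*r**4 + q*r + r**3.
  leading term q*r**4: subtract (r**3)·k_5 from q*r**4 + q*r + r**3 → q*r + r**7 + r**5 + r**4 + r**3
  leading term q*r: subtract (1)·k_5 from q*r + r**7 + r**5 + r**4 + r**3 → r**7 + r**5 + r**3 + r**2 + r
  leading term r**7: no divisor's leading term divides it; move r**7 to the remainder.
  leading term r**5: no divisor's leading term divides it; move r**5 to the remainder.
  leading term r**3: no divisor's leading term divides it; move r**3 to the remainder.
  leading term r**2: no divisor's leading term divides it; move r**2 to the remainder.
  leading term r: no divisor's leading term divides it; move r to the remainder.
  remainder r**7 + r**5 + r**3 + r**2 + r ≠ 0; add k_6 = r**7 + r**5 + r**3 + r**2 + r to the basis.

The other S-polynomials (S(f_2,f_3), S(f_1,k_4), S(f_2,k_4), S(f_3,k_4), S(f_1,k_5), S(f_2,k_5), S(f_3,k_5), S(f_1,k_6), S(f_2,k_6), S(f_3,k_6), S(k_4,k_6), S(k_5,k_6)) all reduce to 0 modulo the current basis, so we have a Gröbner basis.
Inter-reduce: drop elements whose leading term is divisible by another's, tail-reduce, and make monic.
Reduced Gröbner basis: {p + q + r**2 + r, q**2 + r**4 + r, q*r + r**4 + r**2 + r, r**7 + r**5 + r**3 + r**2 + r}.
Label its elements g_1 = p + q + r**2 + r, g_2 = q**2 + r**4 + r, g_3 = q*r + r**4 + r**2 + r, g_4 = r**7 + r**5 + r**3 + r**2 + r.

Reduce h = p**2 + p*r + r**4 + r**3 + r + 1 modulo G:
  leading term p**2: subtract (p)·g_1 from p**2 + p*r + r**4 + r**3 + r + 1 → p*q + p*r**2 + r**4 + r**3 + r + 1
  leading term p*q: subtract (q)·g_1 from p*q + p*r**2 + r**4 + r**3 + r + 1 → p*r**2 + q**2 + q*r**2 + q*r + r**4 + r**3 + r + 1
  leading term p*r**2: subtract (r**2)·g_1 from p*r**2 + q**2 + q*r**2 + q*r + r**4 + r**3 + r + 1 → q**2 + q*r + r + 1
  leading term q**2: subtract (1)·g_2 from q**2 + q*r + r + 1 → q*r + r**4 + 1
  leading term q*r: subtract (1)·g_3 from q*r + r**4 + 1 → r**2 + r + 1
  leading term r**2: no divisor's leading term divides it; move r**2 to the remainder.
  leading term r: no divisor's leading term divides it; move r to the remainder.
  leading term 1: no divisor's leading term divides it; move 1 to the remainder.
  normal form = r**2 + r + 1.
The normal form is nonzero, so h ∉ I. Since h minus its normal form lies in I, I + (h) = I + (n) where n = r**2 + r + 1; decide whether this ideal is the whole ring.
Run Buchberger on G together with n (pairs among the g_i already reduce to 0 since G is a Gröbner basis):
g_1 = p + q + r**2 + r, LT = p.
g_2 = q**2 + r**4 + r, LT = q**2.
g_3 = q*r + r**4 + r**2 + r, LT = q*r.
g_4 = r**7 + r**5 + r**3 + r**2 + r, LT = r**7.
n = r**2 + r + 1, LT = r**2.

S(g_3,n): lcm = q*r**2. S = q*r + q + r**5 + r**3 + r**2.
  leading term q*r: subtract (1)·g_3 from q*r + q + r**5 + r**3 + r**2 → q + r**5 + r**4 + r**3 + r
  leading term q: no divisor's leading term divides it; move q to the remainder.
  leading term r**5: subtract (r**3)·n from r**5 + r**4 + r**3 + r → r
  leading term r: no divisor's leading term divides it; move r to the remainder.
  remainder q + r ≠ 0; add m_6 = q + r to the basis.

S(g_4,n): lcm = r**7. S = r**6 + r**3 + r**2 + r.
  leading term r**6: subtract (r**4)·n from r**6 + r**3 + r**2 + r → r**5 + r**4 + r**3 + r**2 + r
  leading term r**5: subtract (r**3)·n from r**5 + r**4 + r**3 + r**2 + r → r**2 + r
  leading term r**2: subtract (1)·n from r**2 + r → 1
  leading term 1: no divisor's leading term divides it; move 1 to the remainder.
  remainder 1 ≠ 0; add m_7 = 1 to the basis.

The other S-polynomials (S(g_1,g_2), S(g_1,g_3), S(g_1,g_4), S(g_1,n), S(g_2,g_3), S(g_2,g_4), S(g_2,n), S(g_3,g_4), S(g_1,m_6), S(g_2,m_6), S(g_3,m_6), S(g_4,m_6), S(n,m_6), S(g_1,m_7), S(g_2,m_7), S(g_3,m_7), S(g_4,m_7), S(n,m_7), S(m_6,m_7)) all reduce to 0 modulo the current basis, so we have a Gröbner basis.
Inter-reduce: drop elements whose leading term is divisible by another's, tail-reduce, and make monic.
Reduced Gröbner basis: {1}.
The reduced Gröbner basis of I + (h) is {1}: the ideal is the whole ring, so the enlarged system has no common solution — adjoining h is inconsistent.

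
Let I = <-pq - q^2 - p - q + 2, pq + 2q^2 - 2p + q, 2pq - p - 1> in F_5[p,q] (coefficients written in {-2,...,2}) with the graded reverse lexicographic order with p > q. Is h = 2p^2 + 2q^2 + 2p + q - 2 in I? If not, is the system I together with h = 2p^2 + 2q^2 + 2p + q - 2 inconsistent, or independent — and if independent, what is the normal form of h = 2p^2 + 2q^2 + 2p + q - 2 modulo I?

First compute the reduced Gröbner basis of I by Buchberger's algorithm.
f_1 = -pq - q^2 - p - q + 2, LT = pq.
f_2 = pq + 2q^2 - 2p + q, LT = pq.
f_3 = 2pq - p - 1, LT = pq.

S(f_1,f_2): lcm = pq. S = -q^2 - 2p - 2.
  reduce S modulo (f_1, f_2, f_3):
  remainder -q^2 - 2p - 2 ≠ 0; add k_4 = -q^2 - 2p - 2 to the basis.

S(f_1,f_3): lcm = pq. S = q^2 - p + q + 1.
  reduce S modulo (f_1, f_2, f_3, k_4):
  remainder 2p + q - 1 ≠ 0; add k_5 = 2p + q - 1 to the basis.

S(f_1,k_4): lcm = pq^2. S = q^3 - 2p^2 + pq + q^2 - 2p - 2q.
  reduce S modulo (f_1, f_2, f_3, k_4, k_5):
  remainder q - 2 ≠ 0; add k_6 = q - 2 to the basis.

The other S-polynomials (S(f_2,f_3), S(f_2,k_4), S(f_3,k_4), S(f_1,k_5), S(f_2,k_5), S(f_3,k_5), S(k_4,k_5), S(f_1,k_6), S(f_2,k_6), S(f_3,k_6), S(k_4,k_6), S(k_5,k_6)) all reduce to 0 modulo the current basis, so we have a Gröbner basis.
Inter-reduce: drop elements whose leading term is divisible by another's, tail-reduce, and make monic.
Reduced Gröbner basis: {p - 2, q - 2}.
Label its elements g_1 = p - 2, g_2 = q - 2.

Reduce h = 2p^2 + 2q^2 + 2p + q - 2 modulo G:
  leading term p^2: subtract (2p)·g_1 from 2p^2 + 2q^2 + 2p + q - 2 → 2q^2 + p + q - 2
  leading term q^2: subtract (2q)·g_2 from 2q^2 + p + q - 2 → p - 2
  leading term p: subtract (1)·g_1 from p - 2 → 0
  normal form = 0.
Since the normal form is 0, h ∈ I.

2p^2 + 2q^2 + 2p + q - 2 lies in I (it reduces to 0).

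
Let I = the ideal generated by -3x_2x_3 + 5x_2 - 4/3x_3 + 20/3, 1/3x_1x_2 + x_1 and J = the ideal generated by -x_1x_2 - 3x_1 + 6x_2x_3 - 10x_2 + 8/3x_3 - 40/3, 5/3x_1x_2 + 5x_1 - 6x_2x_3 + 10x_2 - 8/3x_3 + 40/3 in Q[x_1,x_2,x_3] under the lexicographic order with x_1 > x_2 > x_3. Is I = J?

Two ideals are equal iff their reduced Gröbner bases coincide (the reduced basis is unique for a fixed ordering).
Buchberger on the first generating set:
f_1 = -3x_2x_3 + 5x_2 - 4/3x_3 + 20/3, LT = x_2x_3.
f_2 = 1/3x_1x_2 + x_1, LT = x_1x_2.

S(f_1,f_2): lcm = x_1x_2x_3. S = -5/3x_1x_2 - 23/9x_1x_3 - 20/9x_1.
  leading term x_1x_2: subtract (-5)·f_2 from -5/3x_1x_2 - 23/9x_1x_3 - 20/9x_1 → -23/9x_1x_3 + 25/9x_1
  leading term x_1x_3: no divisor's leading term divides it; move -23/9x_1x_3 to the remainder.
  leading term x_1: no divisor's leading term divides it; move 25/9x_1 to the remainder.
  remainder -23/9x_1x_3 + 25/9x_1 ≠ 0; add g_3 = -23/9x_1x_3 + 25/9x_1 to the basis.

The other S-polynomials (S(f_1,g_3), S(f_2,g_3)) all reduce to 0 modulo the current basis, so we have a Gröbner basis.
Inter-reduce: drop elements whose leading term is divisible by another's, tail-reduce, and make monic.
Reduced Gröbner basis: {x_1x_2 + 3x_1, x_1x_3 - 25/23x_1, x_2x_3 - 5/3x_2 + 4/9x_3 - 20/9}.

Buchberger on the second generating set:
h_1 = -x_1x_2 - 3x_1 + 6x_2x_3 - 10x_2 + 8/3x_3 - 40/3, LT = x_1x_2.
h_2 = 5/3x_1x_2 + 5x_1 - 6x_2x_3 + 10x_2 - 8/3x_3 + 40/3, LT = x_1x_2.

S(h_1,h_2): lcm = x_1x_2. S = -12/5x_2x_3 + 4x_2 - 16/15x_3 + 16/3.
  leading term x_2x_3: no divisor's leading term divides it; move -12/5x_2x_3 to the remainder.
  leading term x_2: no divisor's leading term divides it; move 4x_2 to the remainder.
  leading term x_3: no divisor's leading term divides it; move -16/15x_3 to the remainder.
  leading term 1: no divisor's leading term divides it; move 16/3 to the remainder.
  remainder -12/5x_2x_3 + 4x_2 - 16/15x_3 + 16/3 ≠ 0; add k_3 = -12/5x_2x_3 + 4x_2 - 16/15x_3 + 16/3 to the basis.

S(h_1,k_3): lcm = x_1x_2x_3. S = 5/3x_1x_2 + 23/9x_1x_3 + 20/9x_1 - 6x_2x_3^2 + 10x_2x_3 - 8/3x_3^2 + 40/3x_3.
  leading term x_1x_2: subtract (-5/3)·h_1 from 5/3x_1x_2 + 23/9x_1x_3 + 20/9x_1 - 6x_2x_3^2 + 10x_2x_3 - 8/3x_3^2 + 40/3x_3 → 23/9x_1x_3 - 25/9x_1 - 6x_2x_3^2 + 20x_2x_3 - 50/3x_2 - 8/3x_3^2 + 160/9x_3 - 200/9
  leading term x_1x_3: no divisor's leading term divides it; move 23/9x_1x_3 to the remainder.
  leading term x_1: no divisor's leading term divides it; move -25/9x_1 to the remainder.
  leading term x_2x_3^2: subtract (5/2x_3)·k_3 from -6x_2x_3^2 + 20x_2x_3 - 50/3x_2 - 8/3x_3^2 + 160/9x_3 - 200/9 → 10x_2x_3 - 50/3x_2 + 40/9x_3 - 200/9
  leading term x_2x_3: subtract (-25/6)·k_3 from 10x_2x_3 - 50/3x_2 + 40/9x_3 - 200/9 → 0
  remainder 23/9x_1x_3 - 25/9x_1 ≠ 0; add k_4 = 23/9x_1x_3 - 25/9x_1 to the basis.

The other S-polynomials (S(h_2,k_3), S(h_1,k_4), S(h_2,k_4), S(k_3,k_4)) all reduce to 0 modulo the current basis, so we have a Gröbner basis.
Inter-reduce: drop elements whose leading term is divisible by another's, tail-reduce, and make monic.
Reduced Gröbner basis: {x_1x_2 + 3x_1, x_1x_3 - 25/23x_1, x_2x_3 - 5/3x_2 + 4/9x_3 - 20/9}.

Same reduced basis, so the two generating sets span the same ideal.
The same test decides containment: I ⊆ J iff every generator of I reduces to 0 modulo a Gröbner basis of J.

Yes, the ideals are equal.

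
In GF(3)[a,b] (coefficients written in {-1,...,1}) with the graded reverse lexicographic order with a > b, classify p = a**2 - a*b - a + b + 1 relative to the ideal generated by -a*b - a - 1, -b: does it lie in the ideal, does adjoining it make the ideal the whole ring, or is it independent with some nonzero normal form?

First compute the reduced Gröbner basis of I by Buchberger's algorithm.
f_1 = -a*b - a - 1, LT = a*b.
f_2 = -b, LT = b.

S(f_1,f_2): lcm = a*b. S = a + 1.
  leading term a: no divisor's leading term divides it; move a to the remainder.
  leading term 1: no divisor's leading term divides it; move 1 to the remainder.
  remainder a + 1 ≠ 0; add h_3 = a + 1 to the basis.

The other S-polynomials (S(f_1,h_3), S(f_2,h_3)) all reduce to 0 modulo the current basis, so we have a Gröbner basis.
Inter-reduce: drop elements whose leading term is divisible by another's, tail-reduce, and make monic.
Reduced Gröbner basis: {a + 1, b}.
Label its elements g_1 = a + 1, g_2 = b.

Reduce p = a**2 - a*b - a + b + 1 modulo G:
  leading term a**2: subtract (a)·g_1 from a**2 - a*b - a + b + 1 → -a*b + a + b + 1
  leading term a*b: subtract (-b)·g_1 from -a*b + a + b + 1 → a - b + 1
  leading term a: subtract (1)·g_1 from a - b + 1 → -b
  leading term b: subtract (-1)·g_2 from -b → 0
  normal form = 0.
Since the normal form is 0, p ∈ I.

Ideal membership is decidable via reduction modulo a Gröbner basis.

a**2 - a*b - a + b + 1 lies in I (it reduces to 0).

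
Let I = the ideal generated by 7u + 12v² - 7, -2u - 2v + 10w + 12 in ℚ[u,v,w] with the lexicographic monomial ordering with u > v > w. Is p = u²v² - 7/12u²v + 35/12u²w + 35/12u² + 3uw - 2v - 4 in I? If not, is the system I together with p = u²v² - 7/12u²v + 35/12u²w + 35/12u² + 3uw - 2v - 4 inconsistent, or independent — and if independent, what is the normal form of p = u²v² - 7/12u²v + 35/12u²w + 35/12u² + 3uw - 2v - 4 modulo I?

First compute the reduced Gröbner basis of I by Buchberger's algorithm.
f_1 = 7u + 12v² - 7, LT = u.
f_2 = -2u - 2v + 10w + 12, LT = u.

S(f_1,f_2): lcm = u. S = 12/7v² - v + 5w + 5.
  reduce S modulo (f_1, f_2):
  remainder 12/7v² - v + 5w + 5 ≠ 0; add h_3 = 12/7v² - v + 5w + 5 to the basis.

The other S-polynomials (S(f_1,h_3), S(f_2,h_3)) all reduce to 0 modulo the current basis, so we have a Gröbner basis.
Inter-reduce: drop elements whose leading term is divisible by another's, tail-reduce, and make monic.
Reduced Gröbner basis: {u + v - 5w - 6, v² - 7/12v + 35/12w + 35/12}.
Label its elements g_1 = u + v - 5w - 6, g_2 = v² - 7/12v + 35/12w + 35/12.

Reduce p = u²v² - 7/12u²v + 35/12u²w + 35/12u² + 3uw - 2v - 4 modulo G:
  leading term u²v²: subtract (uv²)·g_1 from u²v² - 7/12u²v + 35/12u²w + 35/12u² + 3uw - 2v - 4 → -7/12u²v + 35/12u²w + 35/12u² - uv³ + 5uv²w + 6uv² + 3uw - 2v - 4
  leading term u²v: subtract (-7/12uv)·g_1 from -7/12u²v + 35/12u²w + 35/12u² - uv³ + 5uv²w + 6uv² + 3uw - 2v - 4 → 35/12u²w + 35/12u² - uv³ + 5uv²w + 79/12uv² - 35/12uvw - 7/2uv + 3uw - 2v - 4
  leading term u²w: subtract (35/12uw)·g_1 from 35/12u²w + 35/12u² - uv³ + 5uv²w + 79/12uv² - 35/12uvw - 7/2uv + 3uw - 2v - 4 → 35/12u² - uv³ + 5uv²w + 79/12uv² - 35/6uvw - 7/2uv + 175/12uw² + 41/2uw - 2v - 4
  leading term u²: subtract (35/12u)·g_1 from 35/12u² - uv³ + 5uv²w + 79/12uv² - 35/6uvw - 7/2uv + 175/12uw² + 41/2uw - 2v - 4 → -uv³ + 5uv²w + 79/12uv² - 35/6uvw - 77/12uv + 175/12uw² + 421/12uw + 35/2u - 2v - 4
  leading term uv³: subtract (-v³)·g_1 from -uv³ + 5uv²w + 79/12uv² - 35/6uvw - 77/12uv + 175/12uw² + 421/12uw + 35/2u - 2v - 4 → 5uv²w + 79/12uv² - 35/6uvw - 77/12uv + 175/12uw² + 421/12uw + 35/2u + v⁴ - 5v³w - 6v³ - 2v - 4
  leading term uv²w: subtract (5v²w)·g_1 from 5uv²w + 79/12uv² - 35/6uvw - 77/12uv + 175/12uw² + 421/12uw + 35/2u + v⁴ - 5v³w - 6v³ - 2v - 4 → 79/12uv² - 35/6uvw - 77/12uv + 175/12uw² + 421/12uw + 35/2u + v⁴ - 10v³w - 6v³ + 25v²w² + 30v²w - 2v - 4
  leading term uv²: subtract (79/12v²)·g_1 from 79/12uv² - 35/6uvw - 77/12uv + 175/12uw² + 421/12uw + 35/2u + v⁴ - 10v³w - 6v³ + 25v²w² + 30v²w - 2v - 4 → -35/6uvw - 77/12uv + 175/12uw² + 421/12uw + 35/2u + v⁴ - 10v³w - 151/12v³ + 25v²w² + 755/12v²w + 79/2v² - 2v - 4
  leading term uvw: subtract (-35/6vw)·g_1 from -35/6uvw - 77/12uv + 175/12uw² + 421/12uw + 35/2u + v⁴ - 10v³w - 151/12v³ + 25v²w² + 755/12v²w + 79/2v² - 2v - 4 → -77/12uv + 175/12uw² + 421/12uw + 35/2u + v⁴ - 10v³w - 151/12v³ + 25v²w² + 275/4v²w + 79/2v² - 175/6vw² - 35vw - 2v - 4
  leading term uv: subtract (-77/12v)·g_1 from -77/12uv + 175/12uw² + 421/12uw + 35/2u + v⁴ - 10v³w - 151/12v³ + 25v²w² + 275/4v²w + 79/2v² - 175/6vw² - 35vw - 2v - 4 → 175/12uw² + 421/12uw + 35/2u + v⁴ - 10v³w - 151/12v³ + 25v²w² + 275/4v²w + 551/12v² - 175/6vw² - 805/12vw - 81/2v - 4
  leading term uw²: subtract (175/12w²)·g_1 from 175/12uw² + 421/12uw + 35/2u + v⁴ - 10v³w - 151/12v³ + 25v²w² + 275/4v²w + 551/12v² - 175/6vw² - 805/12vw - 81/2v - 4 → 421/12uw + 35/2u + v⁴ - 10v³w - 151/12v³ + 25v²w² + 275/4v²w + 551/12v² - 175/4vw² - 805/12vw - 81/2v + 875/12w³ + 175/2w² - 4
  leading term uw: subtract (421/12w)·g_1 from 421/12uw + 35/2u + v⁴ - 10v³w - 151/12v³ + 25v²w² + 275/4v²w + 551/12v² - 175/4vw² - 805/12vw - 81/2v + 875/12w³ + 175/2w² - 4 → 35/2u + v⁴ - 10v³w - 151/12v³ + 25v²w² + 275/4v²w + 551/12v² - 175/4vw² - 613/6vw - 81/2v + 875/12w³ + 3155/12w² + 421/2w - 4
  leading term u: subtract (35/2)·g_1 from 35/2u + v⁴ - 10v³w - 151/12v³ + 25v²w² + 275/4v²w + 551/12v² - 175/4vw² - 613/6vw - 81/2v + 875/12w³ + 3155/12w² + 421/2w - 4 → v⁴ - 10v³w - 151/12v³ + 25v²w² + 275/4v²w + 551/12v² - 175/4vw² - 613/6vw - 58v + 875/12w³ + 3155/12w² + 298w + 101
  leading term v⁴: subtract (v²)·g_2 from v⁴ - 10v³w - 151/12v³ + 25v²w² + 275/4v²w + 551/12v² - 175/4vw² - 613/6vw - 58v + 875/12w³ + 3155/12w² + 298w + 101 → -10v³w - 12v³ + 25v²w² + 395/6v²w + 43v² - 175/4vw² - 613/6vw - 58v + 875/12w³ + 3155/12w² + 298w + 101
  leading term v³w: subtract (-10vw)·g_2 from -10v³w - 12v³ + 25v²w² + 395/6v²w + 43v² - 175/4vw² - 613/6vw - 58v + 875/12w³ + 3155/12w² + 298w + 101 → -12v³ + 25v²w² + 60v²w + 43v² - 175/12vw² - 73vw - 58v + 875/12w³ + 3155/12w² + 298w + 101
  leading term v³: subtract (-12v)·g_2 from -12v³ + 25v²w² + 60v²w + 43v² - 175/12vw² - 73vw - 58v + 875/12w³ + 3155/12w² + 298w + 101 → 25v²w² + 60v²w + 36v² - 175/12vw² - 38vw - 23v + 875/12w³ + 3155/12w² + 298w + 101
  leading term v²w²: subtract (25w²)·g_2 from 25v²w² + 60v²w + 36v² - 175/12vw² - 38vw - 23v + 875/12w³ + 3155/12w² + 298w + 101 → 60v²w + 36v² - 38vw - 23v + 190w² + 298w + 101
  leading term v²w: subtract (60w)·g_2 from 60v²w + 36v² - 38vw - 23v + 190w² + 298w + 101 → 36v² - 3vw - 23v + 15w² + 123w + 101
  leading term v²: subtract (36)·g_2 from 36v² - 3vw - 23v + 15w² + 123w + 101 → -3vw - 2v + 15w² + 18w - 4
  leading term vw: no divisor's leading term divides it; move -3vw to the remainder.
  leading term v: no divisor's leading term divides it; move -2v to the remainder.
  leading term w²: no divisor's leading term divides it; move 15w² to the remainder.
  leading term w: no divisor's leading term divides it; move 18w to the remainder.
  leading term 1: no divisor's leading term divides it; move -4 to the remainder.
  normal form = -3vw - 2v + 15w² + 18w - 4.
The normal form is nonzero, so p ∉ I. Since p minus its normal form lies in I, I + (p) = I + (r) where r = -3vw - 2v + 15w² + 18w - 4; decide whether this ideal is the whole ring.
Run Buchberger on G together with r (pairs among the g_i already reduce to 0 since G is a Gröbner basis):
g_1 = u + v - 5w - 6, LT = u.
g_2 = v² - 7/12v + 35/12w + 35/12, LT = v².
r = -3vw - 2v + 15w² + 18w - 4, LT = vw.

S(g_2,r): lcm = v²w. S = -⅔v² + 5vw² + 65/12vw - 4/3v + 35/12w² + 35/12w.
  reduce S modulo (g_1, g_2, r):
  remainder -28/9v + 25w³ + 130/3w² + 385/36w - ⅚ ≠ 0; add m_4 = -28/9v + 25w³ + 130/3w² + 385/36w - ⅚ to the basis.

S(g_2,m_4): lcm = v². S = 225/28vw³ + 195/14vw² + 55/16vw - 143/168v + 35/12w + 35/12.
  reduce S modulo (g_1, g_2, r, m_4):
  remainder 1125/28w⁴ + 675/7w³ + 4325/112w² - 835/42w + 485/84 ≠ 0; add m_5 = 1125/28w⁴ + 675/7w³ + 4325/112w² - 835/42w + 485/84 to the basis.

The other S-polynomials (S(g_1,g_2), S(g_1,r), S(g_1,m_4), S(r,m_4), S(g_1,m_5), S(g_2,m_5), S(r,m_5), S(m_4,m_5)) all reduce to 0 modulo the current basis, so we have a Gröbner basis.
Inter-reduce: drop elements whose leading term is divisible by another's, tail-reduce, and make monic.
Reduced Gröbner basis: {u + 225/28w³ + 195/14w² - 25/16w - 351/56, v - 225/28w³ - 195/14w² - 55/16w + 15/56, w⁴ + 12/5w³ + 173/180w² - 334/675w + 97/675}.
The reduced Gröbner basis of I + (p) is {u + 225/28w³ + 195/14w² - 25/16w - 351/56, v - 225/28w³ - 195/14w² - 55/16w + 15/56, w⁴ + 12/5w³ + 173/180w² - 334/675w + 97/675} ≠ {1}, a proper ideal, so the enlarged system stays consistent: p is independent of I, with normal form -3vw - 2v + 15w² + 18w - 4.

Ideal membership is decidable via reduction modulo a Gröbner basis.

u²v² - 7/12u²v + 35/12u²w + 35/12u² + 3uw - 2v - 4 is independent of I; its normal form modulo I is -3vw - 2v + 15w² + 18w - 4.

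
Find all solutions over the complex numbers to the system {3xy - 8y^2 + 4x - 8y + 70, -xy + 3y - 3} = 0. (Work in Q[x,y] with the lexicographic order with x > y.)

Compute a lex Gröbner basis by Buchberger's algorithm.
f_1 = 3xy + 4x - 8y^2 - 8y + 70, LT = xy.
f_2 = -xy + 3y - 3, LT = xy.

S(f_1,f_2): lcm = xy. S = 4/3x - 8/3y^2 + 1/3y + 61/3.
  reduce S modulo (f_1, f_2):
  remainder 4/3x - 8/3y^2 + 1/3y + 61/3 ≠ 0; add h_3 = 4/3x - 8/3y^2 + 1/3y + 61/3 to the basis.

S(f_1,h_3): lcm = xy. S = 4/3x + 2y^3 - 35/12y^2 - 215/12y + 70/3.
  reduce S modulo (f_1, f_2, h_3):
  remainder 2y^3 - 1/4y^2 - 73/4y + 3 ≠ 0; add h_4 = 2y^3 - 1/4y^2 - 73/4y + 3 to the basis.

The other S-polynomials (S(f_2,h_3), S(f_1,h_4), S(f_2,h_4), S(h_3,h_4)) all reduce to 0 modulo the current basis, so we have a Gröbner basis.
Inter-reduce: drop elements whose leading term is divisible by another's, tail-reduce, and make monic.
Reduced Gröbner basis: {x - 2y^2 + 1/4y + 61/4, y^3 - 1/8y^2 - 73/8y + 3/2}.

A lex Gröbner basis eliminates variables successively. Here y^3 - 1/8y^2 - 73/8y + 3/2 depends only on y, with roots {3, -23/16 + 3*sqrt(73)/16, -3*sqrt(73)/16 - 23/16}; lifting each root through the earlier basis elements recovers the full solutions.
  y = 3: the earlier basis element becomes x - 2 = 0, giving x = 2 — point (2, 3).
  y = -23/16 + 3*sqrt(73)/16: the earlier basis element becomes x + 45/8 + 9*sqrt(73)/8 = 0, giving x = -9*sqrt(73)/8 - 45/8 — point (-9*sqrt(73)/8 - 45/8, -23/16 + 3*sqrt(73)/16).
  y = -3*sqrt(73)/16 - 23/16: the earlier basis element becomes x - 9*sqrt(73)/8 + 45/8 = 0, giving x = -45/8 + 9*sqrt(73)/8 — point (-45/8 + 9*sqrt(73)/8, -3*sqrt(73)/16 - 23/16).
A lex Gröbner basis triangularizes the system, enabling back-substitution.

{(2, 3), (-9*sqrt(73)/8 - 45/8, -23/16 + 3*sqrt(73)/16), (-45/8 + 9*sqrt(73)/8, -3*sqrt(73)/16 - 23/16)}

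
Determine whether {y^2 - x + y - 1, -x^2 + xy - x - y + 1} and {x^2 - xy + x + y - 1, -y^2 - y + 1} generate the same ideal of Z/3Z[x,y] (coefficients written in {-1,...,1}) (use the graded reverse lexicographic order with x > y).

Since reduced Gröbner bases are canonical representatives of ideals under a given ordering, it suffices to compute and compare them.
Buchberger on the first generating set:
f_1 = y^2 - x + y - 1, LT = y^2.
f_2 = -x^2 + xy - x - y + 1, LT = x^2.

The S-polynomials (S(f_1,f_2)) all reduce to 0 modulo the current basis, so we have a Gröbner basis.
Inter-reduce: drop elements whose leading term is divisible by another's, tail-reduce, and make monic.
Reduced Gröbner basis: {x^2 - xy + x + y - 1, y^2 - x + y - 1}.

Buchberger on the second generating set:
h_1 = x^2 - xy + x + y - 1, LT = x^2.
h_2 = -y^2 - y + 1, LT = y^2.

The S-polynomials (S(h_1,h_2)) all reduce to 0 modulo the current basis, so we have a Gröbner basis.
Inter-reduce: drop elements whose leading term is divisible by another's, tail-reduce, and make monic.
Reduced Gröbner basis: {x^2 - xy + x + y - 1, y^2 + y - 1}.

These differ, so the ideals are not equal.
The same test decides containment: I ⊆ J iff every generator of I reduces to 0 modulo a Gröbner basis of J.

No, the ideals differ.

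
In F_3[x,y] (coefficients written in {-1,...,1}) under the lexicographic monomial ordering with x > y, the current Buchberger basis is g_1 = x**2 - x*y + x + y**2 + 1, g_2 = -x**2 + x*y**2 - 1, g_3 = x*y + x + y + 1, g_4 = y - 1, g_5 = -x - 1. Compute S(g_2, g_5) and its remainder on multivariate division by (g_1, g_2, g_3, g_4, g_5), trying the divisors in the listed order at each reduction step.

S(g_2, g_5) = -x*y**2 - x + 1; remainder on division = 0.

lcm(LM(g_2), LM(g_5)) = x**2.
S = (lcm/LT(g_2))·g_2 − (lcm/LT(g_5))·g_5 = -x*y**2 - x + 1.
Reduce S modulo (g_1, g_2, g_3, g_4, g_5) in that order:
  leading term x*y**2: subtract (-y)·g_3 from -x*y**2 - x + 1 → x*y - x + y**2 + y + 1
  leading term x*y: subtract (1)·g_3 from x*y - x + y**2 + y + 1 → x + y**2
  leading term x: subtract (-1)·g_5 from x + y**2 → y**2 - 1
  leading term y**2: subtract (y)·g_4 from y**2 - 1 → y - 1
  leading term y: subtract (1)·g_4 from y - 1 → 0
The remainder is 0, so this S-polynomial contributes no new basis element.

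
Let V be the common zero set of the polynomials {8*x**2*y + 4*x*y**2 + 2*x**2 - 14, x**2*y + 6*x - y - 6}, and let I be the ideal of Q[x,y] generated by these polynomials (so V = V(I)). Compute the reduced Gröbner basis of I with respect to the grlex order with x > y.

G = {x**3 - 24*x**2 - 8*x*y + 2*y**2 + 17*x + 12*y, x**2*y + 6*x - y - 6, x*y**2 + 1/2*x**2 - 12*x + 2*y + 17/2, y**3 - x**2 + 9*x*y + 6*y**2 + 27*x - 4*y - 38}

f_1 = 8*x**2*y + 4*x*y**2 + 2*x**2 - 14, LT = x**2*y.
f_2 = x**2*y + 6*x - y - 6, LT = x**2*y.

S(f_1,f_2): lcm = x**2*y. S = 1/2*x*y**2 + 1/4*x**2 - 6*x + y + 17/4.
  leading term x*y**2: no divisor's leading term divides it; move 1/2*x*y**2 to the remainder.
  leading term x**2: no divisor's leading term divides it; move 1/4*x**2 to the remainder.
  leading term x: no divisor's leading term divides it; move -6*x to the remainder.
  leading term y: no divisor's leading term divides it; move y to the remainder.
  leading term 1: no divisor's leading term divides it; move 17/4 to the remainder.
  remainder 1/2*x*y**2 + 1/4*x**2 - 6*x + y + 17/4 ≠ 0; add g_3 = 1/2*x*y**2 + 1/4*x**2 - 6*x + y + 17/4 to the basis.

S(f_1,g_3): lcm = x**2*y**2. S = 1/2*x*y**3 - 1/2*x**3 + 1/4*x**2*y + 12*x**2 - 2*x*y - 17/2*x - 7/4*y.
  leading term x*y**3: subtract (y)·g_3 from 1/2*x*y**3 - 1/2*x**3 + 1/4*x**2*y + 12*x**2 - 2*x*y - 17/2*x - 7/4*y → -1/2*x**3 + 12*x**2 + 4*x*y - y**2 - 17/2*x - 6*y
  leading term x**3: no divisor's leading term divides it; move -1/2*x**3 to the remainder.
  leading term x**2: no divisor's leading term divides it; move 12*x**2 to the remainder.
  leading term x*y: no divisor's leading term divides it; move 4*x*y to the remainder.
  leading term y**2: no divisor's leading term divides it; move -y**2 to the remainder.
  leading term x: no divisor's leading term divides it; move -17/2*x to the remainder.
  leading term y: no divisor's leading term divides it; move -6*y to the remainder.
  remainder -1/2*x**3 + 12*x**2 + 4*x*y - y**2 - 17/2*x - 6*y ≠ 0; add g_4 = -1/2*x**3 + 12*x**2 + 4*x*y - y**2 - 17/2*x - 6*y to the basis.

S(f_1,g_4): lcm = x**3*y. S = 1/2*x**2*y**2 + 1/4*x**3 + 24*x**2*y + 8*x*y**2 - 2*y**3 - 17*x*y - 12*y**2 - 7/4*x.
  leading term x**2*y**2: subtract (1/16*y)·f_1 from 1/2*x**2*y**2 + 1/4*x**3 + 24*x**2*y + 8*x*y**2 - 2*y**3 - 17*x*y - 12*y**2 - 7/4*x → -1/4*x*y**3 + 1/4*x**3 + 191/8*x**2*y + 8*x*y**2 - 2*y**3 - 17*x*y - 12*y**2 - 7/4*x + 7/8*y
  leading term x*y**3: subtract (-1/2*y)·g_3 from -1/4*x*y**3 + 1/4*x**3 + 191/8*x**2*y + 8*x*y**2 - 2*y**3 - 17*x*y - 12*y**2 - 7/4*x + 7/8*y → 1/4*x**3 + 24*x**2*y + 8*x*y**2 - 2*y**3 - 20*x*y - 23/2*y**2 - 7/4*x + 3*y
  leading term x**3: subtract (-1/2)·g_4 from 1/4*x**3 + 24*x**2*y + 8*x*y**2 - 2*y**3 - 20*x*y - 23/2*y**2 - 7/4*x + 3*y → 24*x**2*y + 8*x*y**2 - 2*y**3 + 6*x**2 - 18*x*y - 12*y**2 - 6*x
  leading term x**2*y: subtract (3)·f_1 from 24*x**2*y + 8*x*y**2 - 2*y**3 + 6*x**2 - 18*x*y - 12*y**2 - 6*x → -4*x*y**2 - 2*y**3 - 18*x*y - 12*y**2 - 6*x + 42
  leading term x*y**2: subtract (-8)·g_3 from -4*x*y**2 - 2*y**3 - 18*x*y - 12*y**2 - 6*x + 42 → -2*y**3 + 2*x**2 - 18*x*y - 12*y**2 - 54*x + 8*y + 76
  leading term y**3: no divisor's leading term divides it; move -2*y**3 to the remainder.
  leading term x**2: no divisor's leading term divides it; move 2*x**2 to the remainder.
  leading term x*y: no divisor's leading term divides it; move -18*x*y to the remainder.
  leading term y**2: no divisor's leading term divides it; move -12*y**2 to the remainder.
  leading term x: no divisor's leading term divides it; move -54*x to the remainder.
  leading term y: no divisor's leading term divides it; move 8*y to the remainder.
  leading term 1: no divisor's leading term divides it; move 76 to the remainder.
  remainder -2*y**3 + 2*x**2 - 18*x*y - 12*y**2 - 54*x + 8*y + 76 ≠ 0; add g_5 = -2*y**3 + 2*x**2 - 18*x*y - 12*y**2 - 54*x + 8*y + 76 to the basis.

The other S-polynomials (S(f_2,g_3), S(f_2,g_4), S(g_3,g_4), S(f_1,g_5), S(f_2,g_5), S(g_3,g_5), S(g_4,g_5)) all reduce to 0 modulo the current basis, so we have a Gröbner basis.
Inter-reduce: drop elements whose leading term is divisible by another's, tail-reduce, and make monic.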